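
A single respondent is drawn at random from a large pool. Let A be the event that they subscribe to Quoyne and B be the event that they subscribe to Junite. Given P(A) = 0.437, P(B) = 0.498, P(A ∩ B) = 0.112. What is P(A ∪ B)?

P(A ∪ B) = 0.437 + 0.498 − 0.112 = 0.823

0.823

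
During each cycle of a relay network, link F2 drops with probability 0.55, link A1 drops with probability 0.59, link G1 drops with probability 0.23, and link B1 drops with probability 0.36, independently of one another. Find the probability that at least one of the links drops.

0.9090784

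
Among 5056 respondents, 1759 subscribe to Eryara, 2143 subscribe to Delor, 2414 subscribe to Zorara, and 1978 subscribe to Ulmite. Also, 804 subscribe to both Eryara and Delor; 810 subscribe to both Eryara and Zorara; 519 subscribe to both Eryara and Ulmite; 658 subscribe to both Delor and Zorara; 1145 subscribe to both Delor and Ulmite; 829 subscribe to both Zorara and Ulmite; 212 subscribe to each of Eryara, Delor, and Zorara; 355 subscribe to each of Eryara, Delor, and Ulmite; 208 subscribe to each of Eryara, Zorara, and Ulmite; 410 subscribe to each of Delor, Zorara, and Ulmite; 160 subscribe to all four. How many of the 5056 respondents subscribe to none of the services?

502

By inclusion-exclusion,
|at least one| = 1759 + 2143 + 2414 + 1978 − 804 − 810 − 519 − 658 − 1145 − 829 + 212 + 355 + 208 + 410 − 160 = 4554
None: 5056 − 4554 = 502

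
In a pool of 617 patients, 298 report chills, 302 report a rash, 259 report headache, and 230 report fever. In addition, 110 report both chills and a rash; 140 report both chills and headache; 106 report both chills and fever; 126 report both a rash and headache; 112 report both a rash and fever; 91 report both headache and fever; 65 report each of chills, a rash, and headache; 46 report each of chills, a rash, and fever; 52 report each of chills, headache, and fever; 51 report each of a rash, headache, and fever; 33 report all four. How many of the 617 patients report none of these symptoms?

|at least one| = 298 + 302 + 259 + 230 − 110 − 140 − 106 − 126 − 112 − 91 + 65 + 46 + 52 + 51 − 33 = 585
None: 617 − 585 = 32

32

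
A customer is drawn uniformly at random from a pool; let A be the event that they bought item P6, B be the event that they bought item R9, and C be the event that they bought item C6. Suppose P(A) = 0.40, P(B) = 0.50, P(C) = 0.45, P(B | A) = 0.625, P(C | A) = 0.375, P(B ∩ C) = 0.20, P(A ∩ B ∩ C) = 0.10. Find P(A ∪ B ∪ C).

P(A ∩ B) = P(A)·P(B|A) = 0.40 × 0.625 = 0.25
P(A ∩ C) = P(A)·P(C|A) = 0.40 × 0.375 = 0.15
P(A ∪ B ∪ C) = 0.40 + 0.50 + 0.45 − 0.25 − 0.15 − 0.20 + 0.10 = 0.85

0.85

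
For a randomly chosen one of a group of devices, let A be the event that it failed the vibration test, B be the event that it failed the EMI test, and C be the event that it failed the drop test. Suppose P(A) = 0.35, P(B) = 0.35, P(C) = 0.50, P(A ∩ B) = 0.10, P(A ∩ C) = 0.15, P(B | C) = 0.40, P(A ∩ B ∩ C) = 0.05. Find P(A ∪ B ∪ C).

P(B ∩ C) = P(C)·P(B|C) = 0.50 × 0.40 = 0.20
By inclusion-exclusion,
P(A ∪ B ∪ C) = 0.35 + 0.35 + 0.50 − 0.10 − 0.15 − 0.20 + 0.05 = 0.80

0.80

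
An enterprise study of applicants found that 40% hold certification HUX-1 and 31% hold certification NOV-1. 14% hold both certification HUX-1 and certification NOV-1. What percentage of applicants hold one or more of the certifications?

57%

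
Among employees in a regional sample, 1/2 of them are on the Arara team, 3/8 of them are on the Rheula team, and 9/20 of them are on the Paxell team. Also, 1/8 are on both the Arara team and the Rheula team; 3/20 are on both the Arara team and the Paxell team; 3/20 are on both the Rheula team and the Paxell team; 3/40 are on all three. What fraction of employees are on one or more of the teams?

P(union) = 1/2 + 3/8 + 9/20 − 1/8 − 3/20 − 3/20 + 3/40 = 39/40

39/40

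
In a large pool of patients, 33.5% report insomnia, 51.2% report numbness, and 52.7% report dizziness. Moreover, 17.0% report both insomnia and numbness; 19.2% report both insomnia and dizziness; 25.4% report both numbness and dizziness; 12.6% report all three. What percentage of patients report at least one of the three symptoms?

Inclusion–exclusion gives
P(≥1) = 33.5 + 51.2 + 52.7 − 17.0 − 19.2 − 25.4 + 12.6 = 88.4%

88.4%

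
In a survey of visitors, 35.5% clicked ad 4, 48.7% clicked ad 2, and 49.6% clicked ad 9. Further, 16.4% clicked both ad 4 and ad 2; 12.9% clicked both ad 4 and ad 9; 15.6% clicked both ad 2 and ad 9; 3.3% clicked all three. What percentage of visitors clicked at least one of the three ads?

92.2%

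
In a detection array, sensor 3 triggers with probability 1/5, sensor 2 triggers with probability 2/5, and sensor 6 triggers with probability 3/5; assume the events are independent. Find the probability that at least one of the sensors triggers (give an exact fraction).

101/125

Since the events are independent, P(none) is the product of the individual non-occurrence probabilities.
P(none) = (1 − 1/5) × (1 − 2/5) × (1 − 3/5) = 4/5 × 3/5 × 2/5 = 24/125
P(at least one) = 1 − 24/125 = 101/125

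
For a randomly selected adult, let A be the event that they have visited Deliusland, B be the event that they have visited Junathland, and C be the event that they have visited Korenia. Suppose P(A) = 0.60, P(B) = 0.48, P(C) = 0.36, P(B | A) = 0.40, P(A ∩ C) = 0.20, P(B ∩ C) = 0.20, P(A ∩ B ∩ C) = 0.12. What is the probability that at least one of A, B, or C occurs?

0.92

P(A ∩ B) = P(A)·P(B|A) = 0.60 × 0.40 = 0.24
Apply inclusion-exclusion:
P(A ∪ B ∪ C) = 0.60 + 0.48 + 0.36 − 0.24 − 0.20 − 0.20 + 0.12 = 0.92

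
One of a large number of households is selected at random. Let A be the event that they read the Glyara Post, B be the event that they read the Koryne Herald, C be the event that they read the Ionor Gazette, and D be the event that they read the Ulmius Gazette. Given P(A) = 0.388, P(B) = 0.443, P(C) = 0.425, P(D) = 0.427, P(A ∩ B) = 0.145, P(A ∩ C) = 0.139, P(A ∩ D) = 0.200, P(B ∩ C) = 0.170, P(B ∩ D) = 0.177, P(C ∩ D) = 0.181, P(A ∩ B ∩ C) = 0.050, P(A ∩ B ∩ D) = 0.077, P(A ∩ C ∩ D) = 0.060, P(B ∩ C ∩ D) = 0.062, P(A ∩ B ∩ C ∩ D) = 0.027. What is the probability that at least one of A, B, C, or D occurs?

Apply inclusion-exclusion:
P(A ∪ B ∪ C ∪ D) = 0.388 + 0.443 + 0.425 + 0.427 − 0.145 − 0.139 − 0.200 − 0.170 − 0.177 − 0.181 + 0.050 + 0.077 + 0.060 + 0.062 − 0.027 = 0.893

0.893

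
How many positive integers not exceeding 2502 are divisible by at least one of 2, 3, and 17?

floor(2502/2) + floor(2502/3) + floor(2502/17) − floor(2502/6) − floor(2502/34) − floor(2502/51) + floor(2502/102) = 1251 + 834 + 147 − 417 − 73 − 49 + 24 = 1717

1717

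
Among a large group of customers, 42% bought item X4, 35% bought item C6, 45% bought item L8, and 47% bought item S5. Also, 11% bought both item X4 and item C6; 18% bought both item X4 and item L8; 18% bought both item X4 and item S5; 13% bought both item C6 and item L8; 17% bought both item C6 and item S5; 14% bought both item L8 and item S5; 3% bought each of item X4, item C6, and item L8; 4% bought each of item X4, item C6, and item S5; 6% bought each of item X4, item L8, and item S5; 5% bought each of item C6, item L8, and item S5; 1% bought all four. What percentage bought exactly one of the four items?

37%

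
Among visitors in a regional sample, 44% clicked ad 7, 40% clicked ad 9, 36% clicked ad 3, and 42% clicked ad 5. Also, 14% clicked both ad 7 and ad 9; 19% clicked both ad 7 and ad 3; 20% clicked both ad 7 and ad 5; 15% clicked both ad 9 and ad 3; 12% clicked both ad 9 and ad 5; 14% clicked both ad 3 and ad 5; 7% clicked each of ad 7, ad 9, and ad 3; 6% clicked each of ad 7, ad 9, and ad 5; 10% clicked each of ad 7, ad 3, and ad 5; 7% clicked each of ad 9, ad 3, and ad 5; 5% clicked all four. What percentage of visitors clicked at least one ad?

P(union) = 44 + 40 + 36 + 42 − 14 − 19 − 20 − 15 − 12 − 14 + 7 + 6 + 10 + 7 − 5 = 93%

93%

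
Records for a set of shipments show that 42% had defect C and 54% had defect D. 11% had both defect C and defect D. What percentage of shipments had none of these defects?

P(≥1) = 42 + 54 − 11 = 85%
P(none) = 100% − 85% = 15%

15%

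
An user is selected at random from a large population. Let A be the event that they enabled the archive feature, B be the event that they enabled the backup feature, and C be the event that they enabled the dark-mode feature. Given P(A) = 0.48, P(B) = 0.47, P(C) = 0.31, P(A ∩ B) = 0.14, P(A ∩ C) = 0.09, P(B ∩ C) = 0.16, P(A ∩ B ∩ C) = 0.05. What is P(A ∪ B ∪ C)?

0.92

P(A ∪ B ∪ C) = 0.48 + 0.47 + 0.31 − 0.14 − 0.09 − 0.16 + 0.05 = 0.92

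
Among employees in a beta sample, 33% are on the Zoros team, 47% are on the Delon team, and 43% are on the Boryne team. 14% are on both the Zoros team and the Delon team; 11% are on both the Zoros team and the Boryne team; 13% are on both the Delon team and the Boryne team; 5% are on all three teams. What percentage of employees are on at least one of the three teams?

Apply inclusion-exclusion:
P(≥1) = 33 + 47 + 43 − 14 − 11 − 13 + 5 = 90%

90%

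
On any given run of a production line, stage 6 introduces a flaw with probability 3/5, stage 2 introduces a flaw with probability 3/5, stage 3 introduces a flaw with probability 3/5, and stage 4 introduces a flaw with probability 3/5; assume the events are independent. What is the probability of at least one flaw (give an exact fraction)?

609/625

P(none) = (1 − 3/5) × (1 − 3/5) × (1 − 3/5) × (1 − 3/5) = 2/5 × 2/5 × 2/5 × 2/5 = 16/625
P(at least one) = 1 − 16/625 = 609/625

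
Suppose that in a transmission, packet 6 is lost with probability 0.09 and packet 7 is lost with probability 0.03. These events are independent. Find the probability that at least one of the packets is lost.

0.1173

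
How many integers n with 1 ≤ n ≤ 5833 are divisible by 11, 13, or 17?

1226

530 + 448 + 343 − 40 − 31 − 26 + 2 = 1226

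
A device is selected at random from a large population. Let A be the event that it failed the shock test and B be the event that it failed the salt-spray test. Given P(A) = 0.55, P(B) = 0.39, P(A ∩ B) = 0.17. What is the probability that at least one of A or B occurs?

0.77

By inclusion–exclusion:
P(A ∪ B) = 0.55 + 0.39 − 0.17 = 0.77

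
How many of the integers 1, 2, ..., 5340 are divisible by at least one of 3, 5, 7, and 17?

3042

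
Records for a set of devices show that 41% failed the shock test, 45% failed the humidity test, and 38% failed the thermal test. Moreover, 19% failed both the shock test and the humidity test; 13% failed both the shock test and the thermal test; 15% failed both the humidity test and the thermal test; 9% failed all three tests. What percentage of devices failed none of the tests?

14%

Apply inclusion-exclusion:
P(≥1) = 41 + 45 + 38 − 19 − 13 − 15 + 9 = 86%
P(none) = 100% − 86% = 14%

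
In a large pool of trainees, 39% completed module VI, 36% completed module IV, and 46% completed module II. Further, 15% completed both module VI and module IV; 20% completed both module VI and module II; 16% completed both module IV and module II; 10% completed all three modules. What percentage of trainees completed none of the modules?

By inclusion-exclusion,
P(≥1) = 39 + 36 + 46 − 15 − 20 − 16 + 10 = 80%
P(none) = 100% − 80% = 20%

20%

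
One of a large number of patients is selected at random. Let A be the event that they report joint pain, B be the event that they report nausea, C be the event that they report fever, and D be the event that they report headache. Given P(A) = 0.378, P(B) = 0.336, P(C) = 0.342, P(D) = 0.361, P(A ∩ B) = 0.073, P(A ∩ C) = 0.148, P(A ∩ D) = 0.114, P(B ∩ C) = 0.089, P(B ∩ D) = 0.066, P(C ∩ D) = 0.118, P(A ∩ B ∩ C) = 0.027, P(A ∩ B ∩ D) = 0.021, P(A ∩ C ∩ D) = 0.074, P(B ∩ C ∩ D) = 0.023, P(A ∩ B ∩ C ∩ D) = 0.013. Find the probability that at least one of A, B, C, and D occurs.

0.941

By inclusion-exclusion,
P(A ∪ B ∪ C ∪ D) = 0.378 + 0.336 + 0.342 + 0.361 − 0.073 − 0.148 − 0.114 − 0.089 − 0.066 − 0.118 + 0.027 + 0.021 + 0.074 + 0.023 − 0.013 = 0.941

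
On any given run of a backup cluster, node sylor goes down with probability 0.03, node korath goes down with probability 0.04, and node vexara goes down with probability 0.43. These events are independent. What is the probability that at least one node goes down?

0.469216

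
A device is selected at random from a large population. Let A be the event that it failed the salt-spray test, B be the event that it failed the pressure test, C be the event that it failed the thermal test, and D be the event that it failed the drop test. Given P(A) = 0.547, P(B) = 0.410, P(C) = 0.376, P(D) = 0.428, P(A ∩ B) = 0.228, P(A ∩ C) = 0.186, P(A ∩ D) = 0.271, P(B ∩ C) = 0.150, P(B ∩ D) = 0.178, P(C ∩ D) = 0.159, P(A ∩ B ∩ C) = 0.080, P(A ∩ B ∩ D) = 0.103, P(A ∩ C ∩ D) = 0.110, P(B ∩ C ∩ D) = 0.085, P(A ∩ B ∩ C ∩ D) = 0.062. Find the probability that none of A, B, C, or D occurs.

Apply inclusion-exclusion:
P(A ∪ B ∪ C ∪ D) = 0.547 + 0.410 + 0.376 + 0.428 − 0.228 − 0.186 − 0.271 − 0.150 − 0.178 − 0.159 + 0.080 + 0.103 + 0.110 + 0.085 − 0.062 = 0.905
P(none) = 1 − 0.905 = 0.095

0.095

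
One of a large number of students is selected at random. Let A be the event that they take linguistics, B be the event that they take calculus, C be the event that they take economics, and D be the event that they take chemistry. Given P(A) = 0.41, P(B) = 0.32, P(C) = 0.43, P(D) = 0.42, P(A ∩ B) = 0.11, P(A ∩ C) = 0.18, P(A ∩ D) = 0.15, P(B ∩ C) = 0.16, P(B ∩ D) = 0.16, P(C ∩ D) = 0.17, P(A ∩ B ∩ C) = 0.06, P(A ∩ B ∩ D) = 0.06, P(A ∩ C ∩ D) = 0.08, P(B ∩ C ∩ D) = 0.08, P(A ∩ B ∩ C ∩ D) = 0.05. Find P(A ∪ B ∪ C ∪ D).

Using inclusion–exclusion:
P(A ∪ B ∪ C ∪ D) = 0.41 + 0.32 + 0.43 + 0.42 − 0.11 − 0.18 − 0.15 − 0.16 − 0.16 − 0.17 + 0.06 + 0.06 + 0.08 + 0.08 − 0.05 = 0.88

0.88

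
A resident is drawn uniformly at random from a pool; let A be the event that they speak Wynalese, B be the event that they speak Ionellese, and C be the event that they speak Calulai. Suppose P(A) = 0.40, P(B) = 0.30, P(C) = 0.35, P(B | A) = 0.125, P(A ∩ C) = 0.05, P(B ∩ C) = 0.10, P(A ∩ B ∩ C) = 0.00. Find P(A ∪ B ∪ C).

0.85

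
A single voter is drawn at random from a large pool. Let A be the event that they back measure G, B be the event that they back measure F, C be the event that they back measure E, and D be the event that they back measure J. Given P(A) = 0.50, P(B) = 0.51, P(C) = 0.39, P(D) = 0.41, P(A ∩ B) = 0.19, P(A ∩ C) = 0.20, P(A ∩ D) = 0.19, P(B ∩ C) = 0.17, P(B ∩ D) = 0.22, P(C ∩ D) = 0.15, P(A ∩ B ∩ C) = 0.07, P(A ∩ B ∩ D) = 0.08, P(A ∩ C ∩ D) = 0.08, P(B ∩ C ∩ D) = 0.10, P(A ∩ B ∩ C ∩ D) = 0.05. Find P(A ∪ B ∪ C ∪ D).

P(A ∪ B ∪ C ∪ D) = 0.50 + 0.51 + 0.39 + 0.41 − 0.19 − 0.20 − 0.19 − 0.17 − 0.22 − 0.15 + 0.07 + 0.08 + 0.08 + 0.10 − 0.05 = 0.97

0.97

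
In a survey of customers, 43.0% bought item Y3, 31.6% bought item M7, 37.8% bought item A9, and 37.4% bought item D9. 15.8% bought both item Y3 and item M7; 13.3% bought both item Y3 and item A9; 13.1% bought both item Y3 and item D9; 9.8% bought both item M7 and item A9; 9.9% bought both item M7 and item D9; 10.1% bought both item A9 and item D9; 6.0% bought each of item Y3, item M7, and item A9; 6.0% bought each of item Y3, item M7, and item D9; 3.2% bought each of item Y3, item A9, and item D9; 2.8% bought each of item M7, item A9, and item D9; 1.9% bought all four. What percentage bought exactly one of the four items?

P(exactly one) = 43.0 + 31.6 + 37.8 + 37.4 − 2·15.8 − 2·13.3 − 2·13.1 − 2·9.8 − 2·9.9 − 2·10.1 + 3·6.0 + 3·6.0 + 3·3.2 + 3·2.8 − 4·1.9 = 52.2%

52.2%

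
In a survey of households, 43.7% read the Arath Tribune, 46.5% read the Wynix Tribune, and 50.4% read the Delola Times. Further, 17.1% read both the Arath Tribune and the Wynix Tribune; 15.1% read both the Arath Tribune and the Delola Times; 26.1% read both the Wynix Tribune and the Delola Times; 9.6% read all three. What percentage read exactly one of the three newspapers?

Using the inclusion–exclusion count for exactly one event:
P(exactly one) = 43.7 + 46.5 + 50.4 − 2·17.1 − 2·15.1 − 2·26.1 + 3·9.6 = 52.8%

52.8%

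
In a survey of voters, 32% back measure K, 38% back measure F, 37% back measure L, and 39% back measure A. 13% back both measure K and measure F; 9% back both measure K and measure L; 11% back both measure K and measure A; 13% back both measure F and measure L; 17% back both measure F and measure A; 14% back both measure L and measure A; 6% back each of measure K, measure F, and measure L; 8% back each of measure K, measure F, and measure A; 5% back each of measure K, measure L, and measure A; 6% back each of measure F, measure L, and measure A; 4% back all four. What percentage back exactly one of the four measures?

By inclusion–exclusion (exactly-one form):
P(exactly one) = 32 + 38 + 37 + 39 − 2·13 − 2·9 − 2·11 − 2·13 − 2·17 − 2·14 + 3·6 + 3·8 + 3·5 + 3·6 − 4·4 = 51%

51%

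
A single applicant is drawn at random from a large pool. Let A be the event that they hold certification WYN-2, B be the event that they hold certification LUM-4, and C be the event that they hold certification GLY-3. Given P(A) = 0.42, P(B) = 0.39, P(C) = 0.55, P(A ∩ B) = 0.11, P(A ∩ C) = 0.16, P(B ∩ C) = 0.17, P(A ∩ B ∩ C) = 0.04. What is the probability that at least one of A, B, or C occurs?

0.96

By inclusion–exclusion:
P(A ∪ B ∪ C) = 0.42 + 0.39 + 0.55 − 0.11 − 0.16 − 0.17 + 0.04 = 0.96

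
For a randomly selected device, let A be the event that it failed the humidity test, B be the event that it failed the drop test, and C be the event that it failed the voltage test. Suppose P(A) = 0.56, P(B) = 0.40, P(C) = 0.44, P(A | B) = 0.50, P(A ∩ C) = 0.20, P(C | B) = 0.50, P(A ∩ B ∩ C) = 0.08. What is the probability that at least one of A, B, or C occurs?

P(A ∩ B) = P(B)·P(A|B) = 0.40 × 0.50 = 0.20
P(B ∩ C) = P(B)·P(C|B) = 0.40 × 0.50 = 0.20
P(A ∪ B ∪ C) = 0.56 + 0.40 + 0.44 − 0.20 − 0.20 − 0.20 + 0.08 = 0.88

0.88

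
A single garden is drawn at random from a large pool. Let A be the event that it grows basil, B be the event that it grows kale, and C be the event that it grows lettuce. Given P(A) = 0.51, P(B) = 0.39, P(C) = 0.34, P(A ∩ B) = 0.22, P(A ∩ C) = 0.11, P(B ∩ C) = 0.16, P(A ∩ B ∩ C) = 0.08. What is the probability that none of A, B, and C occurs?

0.17

By inclusion-exclusion,
P(A ∪ B ∪ C) = 0.51 + 0.39 + 0.34 − 0.22 − 0.11 − 0.16 + 0.08 = 0.83
P(none) = 1 − 0.83 = 0.17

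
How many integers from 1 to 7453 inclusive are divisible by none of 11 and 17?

6377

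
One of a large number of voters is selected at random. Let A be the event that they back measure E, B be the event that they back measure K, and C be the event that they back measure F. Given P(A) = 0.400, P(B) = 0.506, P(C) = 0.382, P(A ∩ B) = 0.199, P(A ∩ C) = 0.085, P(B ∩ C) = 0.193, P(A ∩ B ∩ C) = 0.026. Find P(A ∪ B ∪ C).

P(A ∪ B ∪ C) = 0.400 + 0.506 + 0.382 − 0.199 − 0.085 − 0.193 + 0.026 = 0.837

0.837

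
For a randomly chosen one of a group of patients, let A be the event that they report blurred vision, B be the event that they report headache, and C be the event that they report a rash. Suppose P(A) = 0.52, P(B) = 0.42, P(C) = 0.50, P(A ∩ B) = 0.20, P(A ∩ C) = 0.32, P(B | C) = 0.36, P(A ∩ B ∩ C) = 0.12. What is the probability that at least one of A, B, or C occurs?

P(B ∩ C) = P(C)·P(B|C) = 0.50 × 0.36 = 0.18
P(A ∪ B ∪ C) = 0.52 + 0.42 + 0.50 − 0.20 − 0.32 − 0.18 + 0.12 = 0.86

0.86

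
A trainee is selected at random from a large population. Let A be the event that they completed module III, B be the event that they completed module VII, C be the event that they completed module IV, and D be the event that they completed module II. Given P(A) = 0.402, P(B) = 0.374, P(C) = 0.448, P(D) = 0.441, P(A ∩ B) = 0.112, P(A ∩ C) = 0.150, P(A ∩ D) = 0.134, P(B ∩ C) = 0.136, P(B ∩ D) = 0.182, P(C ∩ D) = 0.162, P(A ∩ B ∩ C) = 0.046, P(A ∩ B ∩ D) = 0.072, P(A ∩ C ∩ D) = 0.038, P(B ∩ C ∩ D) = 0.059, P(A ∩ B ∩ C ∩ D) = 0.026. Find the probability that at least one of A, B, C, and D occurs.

0.978

Inclusion–exclusion gives
P(A ∪ B ∪ C ∪ D) = 0.402 + 0.374 + 0.448 + 0.441 − 0.112 − 0.150 − 0.134 − 0.136 − 0.182 − 0.162 + 0.046 + 0.072 + 0.038 + 0.059 − 0.026 = 0.978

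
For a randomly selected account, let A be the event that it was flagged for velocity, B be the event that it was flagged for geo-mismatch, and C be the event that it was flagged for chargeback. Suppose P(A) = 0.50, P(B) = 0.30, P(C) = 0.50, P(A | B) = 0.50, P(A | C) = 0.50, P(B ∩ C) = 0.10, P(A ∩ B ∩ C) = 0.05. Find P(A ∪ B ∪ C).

P(A ∩ B) = P(B)·P(A|B) = 0.30 × 0.50 = 0.15
P(A ∩ C) = P(C)·P(A|C) = 0.50 × 0.50 = 0.25
Inclusion–exclusion gives
P(A ∪ B ∪ C) = 0.50 + 0.30 + 0.50 − 0.15 − 0.25 − 0.10 + 0.05 = 0.85

0.85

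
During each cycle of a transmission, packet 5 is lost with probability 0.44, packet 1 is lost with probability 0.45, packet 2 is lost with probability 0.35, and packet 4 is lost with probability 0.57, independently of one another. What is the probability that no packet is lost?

0.086086

Since the events are independent, P(none) is the product of the individual non-occurrence probabilities.
P(none) = (1 − 0.44) × (1 − 0.45) × (1 − 0.35) × (1 − 0.57) = 0.56 × 0.55 × 0.65 × 0.43 = 0.086086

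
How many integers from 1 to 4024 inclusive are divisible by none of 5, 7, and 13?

Apply inclusion-exclusion:
804 + 574 + 309 − 114 − 61 − 44 + 8 = 1476
4024 − 1476 = 2548

2548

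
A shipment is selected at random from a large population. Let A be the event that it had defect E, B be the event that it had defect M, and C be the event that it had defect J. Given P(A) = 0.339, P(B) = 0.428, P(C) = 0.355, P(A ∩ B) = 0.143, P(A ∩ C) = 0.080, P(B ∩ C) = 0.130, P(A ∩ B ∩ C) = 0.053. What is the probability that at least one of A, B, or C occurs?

P(A ∪ B ∪ C) = 0.339 + 0.428 + 0.355 − 0.143 − 0.080 − 0.130 + 0.053 = 0.822

0.822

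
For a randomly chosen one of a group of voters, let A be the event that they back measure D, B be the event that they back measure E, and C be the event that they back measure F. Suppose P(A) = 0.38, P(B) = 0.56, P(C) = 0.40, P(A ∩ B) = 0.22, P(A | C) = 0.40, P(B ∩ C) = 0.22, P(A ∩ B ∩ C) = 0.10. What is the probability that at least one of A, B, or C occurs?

P(A ∩ C) = P(C)·P(A|C) = 0.40 × 0.40 = 0.16
P(A ∪ B ∪ C) = 0.38 + 0.56 + 0.40 − 0.22 − 0.16 − 0.22 + 0.10 = 0.84

0.84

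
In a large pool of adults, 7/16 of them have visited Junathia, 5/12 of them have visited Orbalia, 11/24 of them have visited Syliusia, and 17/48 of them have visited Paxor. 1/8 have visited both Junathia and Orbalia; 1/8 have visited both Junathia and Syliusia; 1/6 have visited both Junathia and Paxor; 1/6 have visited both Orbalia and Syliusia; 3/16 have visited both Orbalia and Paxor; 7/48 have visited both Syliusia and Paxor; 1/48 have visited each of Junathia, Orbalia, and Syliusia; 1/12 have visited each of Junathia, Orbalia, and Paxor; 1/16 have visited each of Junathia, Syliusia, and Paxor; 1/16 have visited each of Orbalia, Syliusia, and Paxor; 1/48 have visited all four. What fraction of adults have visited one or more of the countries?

Using inclusion–exclusion:
P(union) = 7/16 + 5/12 + 11/24 + 17/48 − 1/8 − 1/8 − 1/6 − 1/6 − 3/16 − 7/48 + 1/48 + 1/12 + 1/16 + 1/16 − 1/48 = 23/24

23/24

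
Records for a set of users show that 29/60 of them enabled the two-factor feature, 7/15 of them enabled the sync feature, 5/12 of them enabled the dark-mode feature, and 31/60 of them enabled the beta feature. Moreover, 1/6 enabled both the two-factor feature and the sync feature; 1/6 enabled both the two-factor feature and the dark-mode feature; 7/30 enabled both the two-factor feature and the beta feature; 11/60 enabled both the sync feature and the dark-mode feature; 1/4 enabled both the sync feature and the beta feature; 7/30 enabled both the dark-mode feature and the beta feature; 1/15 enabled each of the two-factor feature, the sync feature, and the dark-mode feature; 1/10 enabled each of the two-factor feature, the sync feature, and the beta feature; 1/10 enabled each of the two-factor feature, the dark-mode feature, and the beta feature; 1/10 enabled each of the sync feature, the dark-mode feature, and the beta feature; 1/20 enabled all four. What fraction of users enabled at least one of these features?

P(at least one) = 29/60 + 7/15 + 5/12 + 31/60 − 1/6 − 1/6 − 7/30 − 11/60 − 1/4 − 7/30 + 1/15 + 1/10 + 1/10 + 1/10 − 1/20 = 29/30

29/30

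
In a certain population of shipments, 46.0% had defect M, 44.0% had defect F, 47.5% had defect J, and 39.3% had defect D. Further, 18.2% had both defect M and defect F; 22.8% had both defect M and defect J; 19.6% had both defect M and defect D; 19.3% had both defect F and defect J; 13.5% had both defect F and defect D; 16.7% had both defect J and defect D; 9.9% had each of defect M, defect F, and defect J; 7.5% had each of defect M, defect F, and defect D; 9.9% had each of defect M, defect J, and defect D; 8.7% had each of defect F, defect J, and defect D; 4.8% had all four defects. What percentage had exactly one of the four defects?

45.4%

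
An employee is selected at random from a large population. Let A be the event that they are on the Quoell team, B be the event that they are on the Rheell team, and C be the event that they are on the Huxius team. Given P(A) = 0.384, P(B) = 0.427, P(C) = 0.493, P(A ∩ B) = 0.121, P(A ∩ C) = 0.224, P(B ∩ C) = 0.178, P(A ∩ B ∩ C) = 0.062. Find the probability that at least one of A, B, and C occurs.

0.843

By inclusion–exclusion:
P(A ∪ B ∪ C) = 0.384 + 0.427 + 0.493 − 0.121 − 0.224 − 0.178 + 0.062 = 0.843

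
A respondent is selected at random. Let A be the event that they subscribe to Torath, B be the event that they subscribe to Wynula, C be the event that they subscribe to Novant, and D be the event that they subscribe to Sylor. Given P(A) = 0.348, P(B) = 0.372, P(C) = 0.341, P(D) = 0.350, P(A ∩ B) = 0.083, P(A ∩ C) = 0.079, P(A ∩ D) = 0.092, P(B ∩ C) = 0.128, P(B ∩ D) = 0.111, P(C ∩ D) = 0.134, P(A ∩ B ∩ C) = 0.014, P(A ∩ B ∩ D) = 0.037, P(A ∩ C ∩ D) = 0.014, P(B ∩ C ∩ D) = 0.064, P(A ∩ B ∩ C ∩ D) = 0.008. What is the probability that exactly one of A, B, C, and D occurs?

Using the inclusion–exclusion count for exactly one event:
P(exactly one) = 0.348 + 0.372 + 0.341 + 0.350 − 2·0.083 − 2·0.079 − 2·0.092 − 2·0.128 − 2·0.111 − 2·0.134 + 3·0.014 + 3·0.037 + 3·0.014 + 3·0.064 − 4·0.008 = 0.512

0.512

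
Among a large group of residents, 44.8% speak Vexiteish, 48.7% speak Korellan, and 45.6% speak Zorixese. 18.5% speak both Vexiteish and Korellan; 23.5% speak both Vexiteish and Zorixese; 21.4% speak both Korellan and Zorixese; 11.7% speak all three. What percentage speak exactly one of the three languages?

47.4%

P(exactly one) = 44.8 + 48.7 + 45.6 − 2·18.5 − 2·23.5 − 2·21.4 + 3·11.7 = 47.4%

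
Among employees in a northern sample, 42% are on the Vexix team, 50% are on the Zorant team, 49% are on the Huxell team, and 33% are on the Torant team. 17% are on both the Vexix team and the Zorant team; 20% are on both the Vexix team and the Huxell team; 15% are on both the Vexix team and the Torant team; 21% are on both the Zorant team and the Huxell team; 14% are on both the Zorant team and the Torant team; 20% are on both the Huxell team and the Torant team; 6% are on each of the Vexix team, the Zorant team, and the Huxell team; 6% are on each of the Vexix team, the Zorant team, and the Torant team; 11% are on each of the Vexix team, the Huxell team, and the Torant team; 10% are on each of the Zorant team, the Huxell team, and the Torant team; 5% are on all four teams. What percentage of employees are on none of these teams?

5%

P(union) = 42 + 50 + 49 + 33 − 17 − 20 − 15 − 21 − 14 − 20 + 6 + 6 + 11 + 10 − 5 = 95%
P(none) = 100% − 95% = 5%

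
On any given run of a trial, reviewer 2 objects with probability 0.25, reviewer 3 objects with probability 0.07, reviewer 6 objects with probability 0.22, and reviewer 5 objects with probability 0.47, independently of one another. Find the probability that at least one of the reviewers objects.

P(none) = (1 − 0.25) × (1 − 0.07) × (1 − 0.22) × (1 − 0.47) = 0.75 × 0.93 × 0.78 × 0.53 = 0.2883465
P(at least one) = 1 − 0.2883465 = 0.7116535

0.7116535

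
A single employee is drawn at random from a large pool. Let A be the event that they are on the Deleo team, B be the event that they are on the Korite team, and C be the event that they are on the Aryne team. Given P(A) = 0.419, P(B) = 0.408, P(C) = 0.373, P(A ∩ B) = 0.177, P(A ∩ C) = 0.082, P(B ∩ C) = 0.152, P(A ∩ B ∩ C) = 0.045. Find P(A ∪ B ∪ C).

Apply inclusion-exclusion:
P(A ∪ B ∪ C) = 0.419 + 0.408 + 0.373 − 0.177 − 0.082 − 0.152 + 0.045 = 0.834

0.834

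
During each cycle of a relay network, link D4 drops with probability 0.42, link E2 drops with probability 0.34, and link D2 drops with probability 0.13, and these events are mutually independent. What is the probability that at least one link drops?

P(none) = (1 − 0.42) × (1 − 0.34) × (1 − 0.13) = 0.58 × 0.66 × 0.87 = 0.333036
P(at least one) = 1 − 0.333036 = 0.666964

0.666964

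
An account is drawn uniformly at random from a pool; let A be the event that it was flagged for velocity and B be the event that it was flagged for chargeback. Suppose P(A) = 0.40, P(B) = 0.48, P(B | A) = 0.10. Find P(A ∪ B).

P(A ∩ B) = P(A)·P(B|A) = 0.40 × 0.10 = 0.04
P(A ∪ B) = 0.40 + 0.48 − 0.04 = 0.84

0.84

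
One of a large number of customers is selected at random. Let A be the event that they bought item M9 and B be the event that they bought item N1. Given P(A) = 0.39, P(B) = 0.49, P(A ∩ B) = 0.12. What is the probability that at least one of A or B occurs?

0.76

P(A ∪ B) = 0.39 + 0.49 − 0.12 = 0.76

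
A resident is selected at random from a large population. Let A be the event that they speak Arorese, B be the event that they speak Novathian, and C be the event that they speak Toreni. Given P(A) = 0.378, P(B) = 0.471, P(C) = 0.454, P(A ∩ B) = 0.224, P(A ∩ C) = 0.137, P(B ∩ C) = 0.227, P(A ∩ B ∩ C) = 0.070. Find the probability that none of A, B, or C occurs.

0.215

By inclusion–exclusion:
P(A ∪ B ∪ C) = 0.378 + 0.471 + 0.454 − 0.224 − 0.137 − 0.227 + 0.070 = 0.785
P(none) = 1 − 0.785 = 0.215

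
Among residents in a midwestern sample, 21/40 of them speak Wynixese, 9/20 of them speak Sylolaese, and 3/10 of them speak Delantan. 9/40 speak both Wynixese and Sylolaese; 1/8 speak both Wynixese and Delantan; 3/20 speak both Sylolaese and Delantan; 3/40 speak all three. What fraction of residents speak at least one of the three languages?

17/20

Using inclusion–exclusion:
P(at least one) = 21/40 + 9/20 + 3/10 − 9/40 − 1/8 − 3/20 + 3/40 = 17/20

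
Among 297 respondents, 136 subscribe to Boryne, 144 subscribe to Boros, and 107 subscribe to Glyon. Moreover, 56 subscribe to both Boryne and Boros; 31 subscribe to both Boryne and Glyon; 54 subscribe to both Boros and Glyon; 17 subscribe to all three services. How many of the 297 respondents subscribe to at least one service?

263

|union| = 136 + 144 + 107 − 56 − 31 − 54 + 17 = 263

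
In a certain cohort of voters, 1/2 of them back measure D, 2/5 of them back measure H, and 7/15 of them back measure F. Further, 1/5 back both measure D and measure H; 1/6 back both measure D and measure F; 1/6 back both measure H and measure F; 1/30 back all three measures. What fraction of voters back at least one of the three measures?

Apply inclusion-exclusion:
P(≥1) = 1/2 + 2/5 + 7/15 − 1/5 − 1/6 − 1/6 + 1/30 = 13/15

13/15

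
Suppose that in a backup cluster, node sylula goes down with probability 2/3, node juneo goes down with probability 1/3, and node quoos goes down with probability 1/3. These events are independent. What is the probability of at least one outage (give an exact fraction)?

23/27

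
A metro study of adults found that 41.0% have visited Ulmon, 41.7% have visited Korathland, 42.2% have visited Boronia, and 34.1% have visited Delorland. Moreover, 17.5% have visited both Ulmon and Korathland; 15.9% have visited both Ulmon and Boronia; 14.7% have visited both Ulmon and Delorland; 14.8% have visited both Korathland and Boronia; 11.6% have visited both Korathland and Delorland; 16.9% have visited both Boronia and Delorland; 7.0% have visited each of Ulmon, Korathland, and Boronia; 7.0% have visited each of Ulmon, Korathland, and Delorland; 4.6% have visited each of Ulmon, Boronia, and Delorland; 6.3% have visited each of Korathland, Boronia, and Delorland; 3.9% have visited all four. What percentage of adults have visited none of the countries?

By inclusion–exclusion:
P(≥1) = 41.0 + 41.7 + 42.2 + 34.1 − 17.5 − 15.9 − 14.7 − 14.8 − 11.6 − 16.9 + 7.0 + 7.0 + 4.6 + 6.3 − 3.9 = 88.6%
P(none) = 100% − 88.6% = 11.4%

11.4%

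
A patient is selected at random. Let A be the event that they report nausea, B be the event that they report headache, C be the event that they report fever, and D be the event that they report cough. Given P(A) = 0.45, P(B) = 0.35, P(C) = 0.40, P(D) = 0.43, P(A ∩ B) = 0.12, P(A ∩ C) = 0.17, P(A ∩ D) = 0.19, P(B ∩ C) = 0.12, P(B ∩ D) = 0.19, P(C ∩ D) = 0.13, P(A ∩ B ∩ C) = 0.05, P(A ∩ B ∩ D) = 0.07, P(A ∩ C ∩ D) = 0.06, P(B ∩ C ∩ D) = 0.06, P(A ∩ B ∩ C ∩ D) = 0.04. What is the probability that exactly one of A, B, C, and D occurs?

P(exactly one) = 0.45 + 0.35 + 0.40 + 0.43 − 2·0.12 − 2·0.17 − 2·0.19 − 2·0.12 − 2·0.19 − 2·0.13 + 3·0.05 + 3·0.07 + 3·0.06 + 3·0.06 − 4·0.04 = 0.35

0.35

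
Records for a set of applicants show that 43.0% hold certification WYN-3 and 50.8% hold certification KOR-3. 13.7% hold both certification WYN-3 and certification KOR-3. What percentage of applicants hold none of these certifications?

By inclusion–exclusion:
P(≥1) = 43.0 + 50.8 − 13.7 = 80.1%
P(none) = 100% − 80.1% = 19.9%

19.9%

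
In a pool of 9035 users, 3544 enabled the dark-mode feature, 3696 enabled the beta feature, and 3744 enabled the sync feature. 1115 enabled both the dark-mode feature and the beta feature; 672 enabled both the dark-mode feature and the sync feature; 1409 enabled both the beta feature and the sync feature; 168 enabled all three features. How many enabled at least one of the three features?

By inclusion-exclusion,
|union| = 3544 + 3696 + 3744 − 1115 − 672 − 1409 + 168 = 7956

7956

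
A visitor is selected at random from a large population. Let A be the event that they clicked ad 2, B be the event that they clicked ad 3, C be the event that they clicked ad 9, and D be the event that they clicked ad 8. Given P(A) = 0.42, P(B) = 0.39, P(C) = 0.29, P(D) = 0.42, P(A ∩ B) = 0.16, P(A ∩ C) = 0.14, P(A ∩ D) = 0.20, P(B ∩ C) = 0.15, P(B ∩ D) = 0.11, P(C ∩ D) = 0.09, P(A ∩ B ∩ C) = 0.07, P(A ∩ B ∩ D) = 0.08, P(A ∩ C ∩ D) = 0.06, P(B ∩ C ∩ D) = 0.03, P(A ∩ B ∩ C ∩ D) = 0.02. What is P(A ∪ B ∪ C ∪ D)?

0.89

Apply inclusion-exclusion:
P(A ∪ B ∪ C ∪ D) = 0.42 + 0.39 + 0.29 + 0.42 − 0.16 − 0.14 − 0.20 − 0.15 − 0.11 − 0.09 + 0.07 + 0.08 + 0.06 + 0.03 − 0.02 = 0.89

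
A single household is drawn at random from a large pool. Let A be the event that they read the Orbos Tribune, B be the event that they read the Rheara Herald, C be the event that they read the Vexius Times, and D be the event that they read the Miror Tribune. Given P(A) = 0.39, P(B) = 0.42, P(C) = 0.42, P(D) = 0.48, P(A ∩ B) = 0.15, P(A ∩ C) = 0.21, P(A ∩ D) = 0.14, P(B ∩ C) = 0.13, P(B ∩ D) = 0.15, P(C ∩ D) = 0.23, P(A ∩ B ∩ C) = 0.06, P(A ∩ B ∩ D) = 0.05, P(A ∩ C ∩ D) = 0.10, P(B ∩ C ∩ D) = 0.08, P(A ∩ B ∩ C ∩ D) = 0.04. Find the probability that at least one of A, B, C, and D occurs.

0.95

By inclusion-exclusion,
P(A ∪ B ∪ C ∪ D) = 0.39 + 0.42 + 0.42 + 0.48 − 0.15 − 0.21 − 0.14 − 0.13 − 0.15 − 0.23 + 0.06 + 0.05 + 0.10 + 0.08 − 0.04 = 0.95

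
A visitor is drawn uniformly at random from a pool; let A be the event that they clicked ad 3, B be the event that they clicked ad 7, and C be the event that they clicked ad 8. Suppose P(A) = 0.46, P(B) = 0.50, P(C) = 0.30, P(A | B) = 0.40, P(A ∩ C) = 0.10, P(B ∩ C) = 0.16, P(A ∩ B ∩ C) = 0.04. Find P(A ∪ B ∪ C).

P(A ∩ B) = P(B)·P(A|B) = 0.50 × 0.40 = 0.20
By inclusion–exclusion:
P(A ∪ B ∪ C) = 0.46 + 0.50 + 0.30 − 0.20 − 0.10 − 0.16 + 0.04 = 0.84

0.84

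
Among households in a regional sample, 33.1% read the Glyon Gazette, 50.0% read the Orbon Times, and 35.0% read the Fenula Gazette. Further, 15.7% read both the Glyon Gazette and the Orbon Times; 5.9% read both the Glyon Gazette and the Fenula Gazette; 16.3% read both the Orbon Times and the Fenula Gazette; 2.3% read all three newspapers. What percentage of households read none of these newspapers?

By inclusion-exclusion,
P(union) = 33.1 + 50.0 + 35.0 − 15.7 − 5.9 − 16.3 + 2.3 = 82.5%
P(none) = 100% − 82.5% = 17.5%

17.5%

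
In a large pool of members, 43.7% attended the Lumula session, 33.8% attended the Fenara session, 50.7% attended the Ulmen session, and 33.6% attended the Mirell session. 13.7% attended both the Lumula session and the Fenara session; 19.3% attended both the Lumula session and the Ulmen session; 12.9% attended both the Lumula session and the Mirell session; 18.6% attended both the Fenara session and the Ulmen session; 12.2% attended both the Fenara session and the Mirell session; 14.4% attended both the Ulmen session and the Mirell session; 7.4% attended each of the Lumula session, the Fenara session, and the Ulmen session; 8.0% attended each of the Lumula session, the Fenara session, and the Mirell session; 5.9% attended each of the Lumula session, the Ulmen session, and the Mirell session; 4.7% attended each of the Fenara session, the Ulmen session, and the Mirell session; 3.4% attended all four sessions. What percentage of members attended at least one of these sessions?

By inclusion-exclusion,
P(at least one) = 43.7 + 33.8 + 50.7 + 33.6 − 13.7 − 19.3 − 12.9 − 18.6 − 12.2 − 14.4 + 7.4 + 8.0 + 5.9 + 4.7 − 3.4 = 93.3%

93.3%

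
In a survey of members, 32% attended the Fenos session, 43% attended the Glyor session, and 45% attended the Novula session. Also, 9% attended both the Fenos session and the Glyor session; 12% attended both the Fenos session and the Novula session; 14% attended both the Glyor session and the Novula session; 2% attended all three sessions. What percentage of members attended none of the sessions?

13%

Using inclusion–exclusion:
P(≥1) = 32 + 43 + 45 − 9 − 12 − 14 + 2 = 87%
P(none) = 100% − 87% = 13%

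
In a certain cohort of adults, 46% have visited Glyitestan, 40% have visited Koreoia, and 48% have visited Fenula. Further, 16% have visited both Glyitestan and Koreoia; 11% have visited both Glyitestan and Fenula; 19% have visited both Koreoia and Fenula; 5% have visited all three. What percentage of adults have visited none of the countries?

By inclusion-exclusion,
P(≥1) = 46 + 40 + 48 − 16 − 11 − 19 + 5 = 93%
P(none) = 100% − 93% = 7%

7%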